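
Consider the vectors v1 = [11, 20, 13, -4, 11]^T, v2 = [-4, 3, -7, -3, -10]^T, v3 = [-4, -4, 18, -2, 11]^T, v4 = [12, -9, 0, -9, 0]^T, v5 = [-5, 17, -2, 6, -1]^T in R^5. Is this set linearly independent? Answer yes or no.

yes

Form the matrix with these vectors as rows and row reduce.
R2 ← R2 + (4/11)·R1: [0, 113/11, -25/11, -49/11, -6]
R3 ← R3 + (4/11)·R1: [0, 36/11, 250/11, -38/11, 15]
R4 ← R4 − (12/11)·R1: [0, -339/11, -156/11, -51/11, -12]
R5 ← R5 + (5/11)·R1: [0, 287/11, 43/11, 46/11, 4]
R3 ← R3 − (36/113)·R2: [0, 0, 2650/113, -230/113, 1911/113]
R4 ← R4 + (3)·R2: [0, 0, -21, -18, -30]
R5 ← R5 − (287/113)·R2: [0, 0, 1094/113, 1751/113, 2174/113]
R4 ← R4 + (2373/2650)·R3: [0, 0, 0, -5253/265, -39369/2650]
R5 ← R5 − (547/1325)·R3: [0, 0, 0, 4329/265, 16241/1325]
R5 ← R5 + (1443/1751)·R4: [0, 0, 0, 0, 251/17510]
5 nonzero rows, so the 5 vectors span a space of dimension 5.
Since 5 = 5, the vectors are linearly independent.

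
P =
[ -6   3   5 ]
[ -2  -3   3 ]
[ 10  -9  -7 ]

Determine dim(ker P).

Row reduce to echelon form.
R2 ← R2 − (1/3)·R1: [0, -4, 4/3]
R3 ← R3 + (5/3)·R1: [0, -4, 4/3]
R3 ← R3 − R2: [0, 0, 0]
2 nonzero rows, so rank(P) = 2.
P has 3 columns; by rank–nullity, nullity = 3 − 2 = 1.

1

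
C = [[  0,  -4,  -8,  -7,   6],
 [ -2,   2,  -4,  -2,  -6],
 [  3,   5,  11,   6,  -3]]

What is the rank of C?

3

Row reduce to echelon form.
Swap R1 ↔ R2
R3 ← R3 + (3/2)·R1: [0, 8, 5, 3, -12]
R3 ← R3 + (2)·R2: [0, 0, -11, -11, 0]
Echelon form has 3 nonzero rows, so rank(C) = 3.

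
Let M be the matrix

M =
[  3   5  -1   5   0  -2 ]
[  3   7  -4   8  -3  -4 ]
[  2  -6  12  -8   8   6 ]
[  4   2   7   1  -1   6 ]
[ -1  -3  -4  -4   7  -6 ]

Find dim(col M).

5

Row reduce to echelon form.
R2 ← R2 − R1: [0, 2, -3, 3, -3, -2]
R3 ← R3 − (2/3)·R1: [0, -28/3, 38/3, -34/3, 8, 22/3]
R4 ← R4 − (4/3)·R1: [0, -14/3, 25/3, -17/3, -1, 26/3]
R5 ← R5 + (1/3)·R1: [0, -4/3, -13/3, -7/3, 7, -20/3]
R3 ← R3 + (14/3)·R2: [0, 0, -4/3, 8/3, -6, -2]
R4 ← R4 + (7/3)·R2: [0, 0, 4/3, 4/3, -8, 4]
R5 ← R5 + (2/3)·R2: [0, 0, -19/3, -1/3, 5, -8]
R4 ← R4 + R3: [0, 0, 0, 4, -14, 2]
R5 ← R5 − (19/4)·R3: [0, 0, 0, -13, 67/2, 3/2]
R5 ← R5 + (13/4)·R4: [0, 0, 0, 0, -12, 8]
Echelon form has 5 nonzero rows, so rank(M) = 5.
The column space has dimension equal to the rank: 5.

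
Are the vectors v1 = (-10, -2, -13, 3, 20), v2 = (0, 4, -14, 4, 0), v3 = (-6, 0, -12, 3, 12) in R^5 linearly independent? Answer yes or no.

Form the matrix with these vectors as rows and row reduce.
R3 ← R3 − (3/5)·R1: [0, 6/5, -21/5, 6/5, 0]
R3 ← R3 − (3/10)·R2: [0, 0, 0, 0, 0]
2 nonzero rows, so the 3 vectors span a space of dimension 2.
Since 2 < 3, the vectors are linearly dependent.

no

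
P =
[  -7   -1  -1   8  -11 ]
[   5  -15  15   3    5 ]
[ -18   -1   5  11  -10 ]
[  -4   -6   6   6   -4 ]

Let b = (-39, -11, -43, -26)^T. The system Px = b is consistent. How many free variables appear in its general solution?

2

Row reduce the augmented matrix [P | b].
R2 ← R2 + (5/7)·R1: [0, -110/7, 100/7, 61/7, -20/7, -272/7]
R3 ← R3 − (18/7)·R1: [0, 11/7, 53/7, -67/7, 128/7, 401/7]
R4 ← R4 − (4/7)·R1: [0, -38/7, 46/7, 10/7, 16/7, -26/7]
R3 ← R3 + (1/10)·R2: [0, 0, 9, -87/10, 18, 267/5]
R4 ← R4 − (19/55)·R2: [0, 0, 18/11, -87/55, 36/11, 534/55]
R4 ← R4 − (2/11)·R3: [0, 0, 0, 0, 0, 0]
The echelon form has 3 nonzero rows, and every pivot lies in the first 5 columns, so rank(P) = rank([P|b]) = 3.
The system is consistent.
Free variables = (unknowns) − (rank) = 5 − 3 = 2.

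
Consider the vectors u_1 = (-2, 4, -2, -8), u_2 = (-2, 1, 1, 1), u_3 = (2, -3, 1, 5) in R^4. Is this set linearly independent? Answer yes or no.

Form the matrix with these vectors as rows and row reduce.
R2 ← R2 − R1: [0, -3, 3, 9]
R3 ← R3 + R1: [0, 1, -1, -3]
R3 ← R3 + (1/3)·R2: [0, 0, 0, 0]
2 nonzero rows, so the 3 vectors span a space of dimension 2.
Since 2 < 3, the vectors are linearly dependent.

no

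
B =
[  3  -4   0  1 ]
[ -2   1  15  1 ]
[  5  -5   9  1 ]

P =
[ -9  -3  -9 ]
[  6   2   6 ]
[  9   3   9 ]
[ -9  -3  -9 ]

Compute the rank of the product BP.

First compute BP:
[[-60, -20, -60],
 [150,  50, 150],
 [ -3,  -1,  -3]]
Now row reduce the product.
R2 ← R2 + (5/2)·R1: [0, 0, 0]
R3 ← R3 − (1/20)·R1: [0, 0, 0]
1 nonzero row, so rank(BP) = 1.

1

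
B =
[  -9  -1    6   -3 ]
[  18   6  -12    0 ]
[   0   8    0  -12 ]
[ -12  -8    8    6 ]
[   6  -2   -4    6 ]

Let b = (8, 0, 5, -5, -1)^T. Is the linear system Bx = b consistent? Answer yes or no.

no

Row reduce the augmented matrix [B | b].
R2 ← R2 + (2)·R1: [0, 4, 0, -6, 16]
R4 ← R4 − (4/3)·R1: [0, -20/3, 0, 10, -47/3]
R5 ← R5 + (2/3)·R1: [0, -8/3, 0, 4, 13/3]
R3 ← R3 − (2)·R2: [0, 0, 0, 0, -27]
R4 ← R4 + (5/3)·R2: [0, 0, 0, 0, 11]
R5 ← R5 + (2/3)·R2: [0, 0, 0, 0, 15]
R4 ← R4 + (11/27)·R3: [0, 0, 0, 0, 0]
R5 ← R5 + (5/9)·R3: [0, 0, 0, 0, 0]
The echelon form has 3 nonzero rows; the last pivot sits in the augmented column, so rank(B) = 2 but rank([B|b]) = 3.
Since the ranks differ, the system is inconsistent.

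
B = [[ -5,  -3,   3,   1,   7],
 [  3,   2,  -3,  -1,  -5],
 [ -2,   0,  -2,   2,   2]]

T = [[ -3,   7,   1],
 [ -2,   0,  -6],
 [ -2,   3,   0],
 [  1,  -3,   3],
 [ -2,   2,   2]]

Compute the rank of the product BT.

3

First compute BT:
[[  2, -15,  30],
 [  2,   5, -22],
 [  8, -22,   8]]
Now row reduce the product.
R2 ← R2 − R1: [0, 20, -52]
R3 ← R3 − (4)·R1: [0, 38, -112]
R3 ← R3 − (19/10)·R2: [0, 0, -66/5]
3 nonzero rows, so rank(BT) = 3.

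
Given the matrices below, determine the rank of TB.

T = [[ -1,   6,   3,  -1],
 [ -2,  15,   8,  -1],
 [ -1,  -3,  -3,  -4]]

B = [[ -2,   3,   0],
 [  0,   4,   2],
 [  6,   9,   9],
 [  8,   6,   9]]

First compute TB:
[[ 12,  42,  30],
 [ 44, 120,  93],
 [-48, -66, -69]]
Now row reduce the product.
R2 ← R2 − (11/3)·R1: [0, -34, -17]
R3 ← R3 + (4)·R1: [0, 102, 51]
R3 ← R3 + (3)·R2: [0, 0, 0]
2 nonzero rows, so rank(TB) = 2.

2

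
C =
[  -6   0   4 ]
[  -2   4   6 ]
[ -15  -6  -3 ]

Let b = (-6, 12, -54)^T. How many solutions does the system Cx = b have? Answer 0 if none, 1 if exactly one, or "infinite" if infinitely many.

Row reduce the augmented matrix [C | b].
R2 ← R2 − (1/3)·R1: [0, 4, 14/3, 14]
R3 ← R3 − (5/2)·R1: [0, -6, -13, -39]
R3 ← R3 + (3/2)·R2: [0, 0, -6, -18]
The echelon form has 3 nonzero rows, and every pivot lies in the first 3 columns, so rank(C) = rank([C|b]) = 3.
The system is consistent.
rank = 3 = number of unknowns, so the solution is unique.

1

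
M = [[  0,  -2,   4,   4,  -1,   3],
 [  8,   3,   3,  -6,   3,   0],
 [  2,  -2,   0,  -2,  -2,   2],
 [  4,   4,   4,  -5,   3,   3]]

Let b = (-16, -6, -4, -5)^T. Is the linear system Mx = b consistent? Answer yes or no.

Row reduce the augmented matrix [M | b].
Swap R1 ↔ R2
R3 ← R3 − (1/4)·R1: [0, -11/4, -3/4, -1/2, -11/4, 2, -5/2]
R4 ← R4 − (1/2)·R1: [0, 5/2, 5/2, -2, 3/2, 3, -2]
R3 ← R3 − (11/8)·R2: [0, 0, -25/4, -6, -11/8, -17/8, 39/2]
R4 ← R4 + (5/4)·R2: [0, 0, 15/2, 3, 1/4, 27/4, -22]
R4 ← R4 + (6/5)·R3: [0, 0, 0, -21/5, -7/5, 21/5, 7/5]
The echelon form has 4 nonzero rows, and every pivot lies in the first 6 columns, so rank(M) = rank([M|b]) = 4.
The system is consistent.

yes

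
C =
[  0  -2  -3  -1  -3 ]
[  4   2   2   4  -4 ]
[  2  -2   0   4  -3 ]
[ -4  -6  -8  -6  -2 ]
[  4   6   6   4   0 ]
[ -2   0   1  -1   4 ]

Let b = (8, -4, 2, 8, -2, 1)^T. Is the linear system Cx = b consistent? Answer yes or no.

no

Row reduce the augmented matrix [C | b].
Swap R1 ↔ R2
R3 ← R3 − (1/2)·R1: [0, -3, -1, 2, -1, 4]
R4 ← R4 + R1: [0, -4, -6, -2, -6, 4]
R5 ← R5 − R1: [0, 4, 4, 0, 4, 2]
R6 ← R6 + (1/2)·R1: [0, 1, 2, 1, 2, -1]
R3 ← R3 − (3/2)·R2: [0, 0, 7/2, 7/2, 7/2, -8]
R4 ← R4 − (2)·R2: [0, 0, 0, 0, 0, -12]
R5 ← R5 + (2)·R2: [0, 0, -2, -2, -2, 18]
R6 ← R6 + (1/2)·R2: [0, 0, 1/2, 1/2, 1/2, 3]
R5 ← R5 + (4/7)·R3: [0, 0, 0, 0, 0, 94/7]
R6 ← R6 − (1/7)·R3: [0, 0, 0, 0, 0, 29/7]
R5 ← R5 + (47/42)·R4: [0, 0, 0, 0, 0, 0]
R6 ← R6 + (29/84)·R4: [0, 0, 0, 0, 0, 0]
The echelon form has 4 nonzero rows; the last pivot sits in the augmented column, so rank(C) = 3 but rank([C|b]) = 4.
Since the ranks differ, the system is inconsistent.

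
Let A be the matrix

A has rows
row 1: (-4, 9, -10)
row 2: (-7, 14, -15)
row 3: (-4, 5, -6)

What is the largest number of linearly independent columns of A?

Row reduce to echelon form.
R2 ← R2 − (7/4)·R1: [0, -7/4, 5/2]
R3 ← R3 − R1: [0, -4, 4]
R3 ← R3 − (16/7)·R2: [0, 0, -12/7]
Echelon form has 3 nonzero rows, so rank(A) = 3.
The rank gives the maximum number of linearly independent columns: 3.

3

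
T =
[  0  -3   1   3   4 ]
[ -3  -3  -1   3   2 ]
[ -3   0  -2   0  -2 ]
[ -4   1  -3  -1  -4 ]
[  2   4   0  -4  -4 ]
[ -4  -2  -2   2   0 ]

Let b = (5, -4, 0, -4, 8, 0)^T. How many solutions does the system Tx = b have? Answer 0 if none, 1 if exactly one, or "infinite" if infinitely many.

Row reduce the augmented matrix [T | b].
Swap R1 ↔ R2
R3 ← R3 − R1: [0, 3, -1, -3, -4, 4]
R4 ← R4 − (4/3)·R1: [0, 5, -5/3, -5, -20/3, 4/3]
R5 ← R5 + (2/3)·R1: [0, 2, -2/3, -2, -8/3, 16/3]
R6 ← R6 − (4/3)·R1: [0, 2, -2/3, -2, -8/3, 16/3]
R3 ← R3 + R2: [0, 0, 0, 0, 0, 9]
R4 ← R4 + (5/3)·R2: [0, 0, 0, 0, 0, 29/3]
R5 ← R5 + (2/3)·R2: [0, 0, 0, 0, 0, 26/3]
R6 ← R6 + (2/3)·R2: [0, 0, 0, 0, 0, 26/3]
R4 ← R4 − (29/27)·R3: [0, 0, 0, 0, 0, 0]
R5 ← R5 − (26/27)·R3: [0, 0, 0, 0, 0, 0]
R6 ← R6 − (26/27)·R3: [0, 0, 0, 0, 0, 0]
The echelon form has 3 nonzero rows; the last pivot sits in the augmented column, so rank(T) = 2 but rank([T|b]) = 3.
Since the ranks differ, the system is inconsistent.
It has no solutions.

0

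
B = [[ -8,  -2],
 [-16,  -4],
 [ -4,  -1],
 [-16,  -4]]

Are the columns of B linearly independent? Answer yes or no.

Row reduce B to echelon form.
R2 ← R2 − (2)·R1: [0, 0]
R3 ← R3 − (1/2)·R1: [0, 0]
R4 ← R4 − (2)·R1: [0, 0]
1 pivot among 2 columns.
Only 1 < 2 pivot columns, so the columns are linearly dependent.

no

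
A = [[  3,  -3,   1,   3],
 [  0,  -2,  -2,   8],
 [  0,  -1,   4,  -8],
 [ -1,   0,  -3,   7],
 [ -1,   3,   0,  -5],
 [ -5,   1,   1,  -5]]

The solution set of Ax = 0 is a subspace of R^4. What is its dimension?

Row reduce to echelon form.
R4 ← R4 + (1/3)·R1: [0, -1, -8/3, 8]
R5 ← R5 + (1/3)·R1: [0, 2, 1/3, -4]
R6 ← R6 + (5/3)·R1: [0, -4, 8/3, 0]
R3 ← R3 − (1/2)·R2: [0, 0, 5, -12]
R4 ← R4 − (1/2)·R2: [0, 0, -5/3, 4]
R5 ← R5 + R2: [0, 0, -5/3, 4]
R6 ← R6 − (2)·R2: [0, 0, 20/3, -16]
R4 ← R4 + (1/3)·R3: [0, 0, 0, 0]
R5 ← R5 + (1/3)·R3: [0, 0, 0, 0]
R6 ← R6 − (4/3)·R3: [0, 0, 0, 0]
3 nonzero rows, so rank(A) = 3.
A has 4 columns; by rank–nullity, nullity = 4 − 3 = 1.

1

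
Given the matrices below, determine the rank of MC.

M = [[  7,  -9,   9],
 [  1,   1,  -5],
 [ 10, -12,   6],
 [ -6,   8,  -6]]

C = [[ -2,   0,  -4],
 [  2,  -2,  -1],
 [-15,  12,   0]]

2

First compute MC:
[[-167, 126, -19],
 [ 75, -62,  -5],
 [-134,  96, -28],
 [118, -88,  16]]
Now row reduce the product.
R2 ← R2 + (75/167)·R1: [0, -904/167, -2260/167]
R3 ← R3 − (134/167)·R1: [0, -852/167, -2130/167]
R4 ← R4 + (118/167)·R1: [0, 172/167, 430/167]
R3 ← R3 − (213/226)·R2: [0, 0, 0]
R4 ← R4 + (43/226)·R2: [0, 0, 0]
2 nonzero rows, so rank(MC) = 2.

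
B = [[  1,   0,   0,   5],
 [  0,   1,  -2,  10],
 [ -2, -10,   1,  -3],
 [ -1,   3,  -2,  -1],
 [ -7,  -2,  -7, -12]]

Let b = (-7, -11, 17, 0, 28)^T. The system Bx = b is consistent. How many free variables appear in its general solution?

0

Row reduce the augmented matrix [B | b].
R3 ← R3 + (2)·R1: [0, -10, 1, 7, 3]
R4 ← R4 + R1: [0, 3, -2, 4, -7]
R5 ← R5 + (7)·R1: [0, -2, -7, 23, -21]
R3 ← R3 + (10)·R2: [0, 0, -19, 107, -107]
R4 ← R4 − (3)·R2: [0, 0, 4, -26, 26]
R5 ← R5 + (2)·R2: [0, 0, -11, 43, -43]
R4 ← R4 + (4/19)·R3: [0, 0, 0, -66/19, 66/19]
R5 ← R5 − (11/19)·R3: [0, 0, 0, -360/19, 360/19]
R5 ← R5 − (60/11)·R4: [0, 0, 0, 0, 0]
The echelon form has 4 nonzero rows, and every pivot lies in the first 4 columns, so rank(B) = rank([B|b]) = 4.
The system is consistent.
Free variables = (unknowns) − (rank) = 4 − 4 = 0.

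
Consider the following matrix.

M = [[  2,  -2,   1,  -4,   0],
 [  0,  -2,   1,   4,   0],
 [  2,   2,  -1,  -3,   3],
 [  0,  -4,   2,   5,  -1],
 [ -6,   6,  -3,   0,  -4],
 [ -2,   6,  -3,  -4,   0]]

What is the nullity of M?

Row reduce to echelon form.
R3 ← R3 − R1: [0, 4, -2, 1, 3]
R5 ← R5 + (3)·R1: [0, 0, 0, -12, -4]
R6 ← R6 + R1: [0, 4, -2, -8, 0]
R3 ← R3 + (2)·R2: [0, 0, 0, 9, 3]
R4 ← R4 − (2)·R2: [0, 0, 0, -3, -1]
R6 ← R6 + (2)·R2: [0, 0, 0, 0, 0]
R4 ← R4 + (1/3)·R3: [0, 0, 0, 0, 0]
R5 ← R5 + (4/3)·R3: [0, 0, 0, 0, 0]
3 nonzero rows, so rank(M) = 3.
M has 5 columns; by rank–nullity, nullity = 5 − 3 = 2.

2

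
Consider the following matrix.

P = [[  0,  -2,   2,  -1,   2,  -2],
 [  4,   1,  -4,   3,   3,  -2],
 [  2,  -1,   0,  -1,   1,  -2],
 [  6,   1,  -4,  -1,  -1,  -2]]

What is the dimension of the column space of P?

3

Row reduce to echelon form.
Swap R1 ↔ R2
R3 ← R3 − (1/2)·R1: [0, -3/2, 2, -5/2, -1/2, -1]
R4 ← R4 − (3/2)·R1: [0, -1/2, 2, -11/2, -11/2, 1]
R3 ← R3 − (3/4)·R2: [0, 0, 1/2, -7/4, -2, 1/2]
R4 ← R4 − (1/4)·R2: [0, 0, 3/2, -21/4, -6, 3/2]
R4 ← R4 − (3)·R3: [0, 0, 0, 0, 0, 0]
Echelon form has 3 nonzero rows, so rank(P) = 3.
The column space has dimension equal to the rank: 3.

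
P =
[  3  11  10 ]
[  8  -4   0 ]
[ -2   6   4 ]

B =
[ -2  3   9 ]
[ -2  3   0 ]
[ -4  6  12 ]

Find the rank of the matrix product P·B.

First compute PB:
[[-68, 102, 147],
 [ -8,  12,  72],
 [-24,  36,  30]]
Now row reduce the product.
R2 ← R2 − (2/17)·R1: [0, 0, 930/17]
R3 ← R3 − (6/17)·R1: [0, 0, -372/17]
R3 ← R3 + (2/5)·R2: [0, 0, 0]
2 nonzero rows, so rank(PB) = 2.

2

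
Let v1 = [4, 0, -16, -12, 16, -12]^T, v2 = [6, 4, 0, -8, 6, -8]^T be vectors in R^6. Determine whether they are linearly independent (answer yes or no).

Form the matrix with these vectors as rows and row reduce.
R2 ← R2 − (3/2)·R1: [0, 4, 24, 10, -18, 10]
2 nonzero rows, so the 2 vectors span a space of dimension 2.
Since 2 = 2, the vectors are linearly independent.

yes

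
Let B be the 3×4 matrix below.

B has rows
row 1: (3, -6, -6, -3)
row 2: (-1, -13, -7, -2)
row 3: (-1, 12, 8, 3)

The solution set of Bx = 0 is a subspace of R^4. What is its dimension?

Row reduce to echelon form.
R2 ← R2 + (1/3)·R1: [0, -15, -9, -3]
R3 ← R3 + (1/3)·R1: [0, 10, 6, 2]
R3 ← R3 + (2/3)·R2: [0, 0, 0, 0]
2 nonzero rows, so rank(B) = 2.
B has 4 columns; by rank–nullity, nullity = 4 − 2 = 2.

2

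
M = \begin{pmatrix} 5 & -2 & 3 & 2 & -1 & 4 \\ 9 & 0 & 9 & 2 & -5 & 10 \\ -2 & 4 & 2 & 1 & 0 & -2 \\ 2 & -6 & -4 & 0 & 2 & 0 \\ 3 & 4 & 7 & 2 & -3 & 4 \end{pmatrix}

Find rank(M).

Row reduce to echelon form.
R2 ← R2 − (9/5)·R1: [0, 18/5, 18/5, -8/5, -16/5, 14/5]
R3 ← R3 + (2/5)·R1: [0, 16/5, 16/5, 9/5, -2/5, -2/5]
R4 ← R4 − (2/5)·R1: [0, -26/5, -26/5, -4/5, 12/5, -8/5]
R5 ← R5 − (3/5)·R1: [0, 26/5, 26/5, 4/5, -12/5, 8/5]
R3 ← R3 − (8/9)·R2: [0, 0, 0, 29/9, 22/9, -26/9]
R4 ← R4 + (13/9)·R2: [0, 0, 0, -28/9, -20/9, 22/9]
R5 ← R5 − (13/9)·R2: [0, 0, 0, 28/9, 20/9, -22/9]
R4 ← R4 + (28/29)·R3: [0, 0, 0, 0, 4/29, -10/29]
R5 ← R5 − (28/29)·R3: [0, 0, 0, 0, -4/29, 10/29]
R5 ← R5 + R4: [0, 0, 0, 0, 0, 0]
Echelon form has 4 nonzero rows, so rank(M) = 4.

4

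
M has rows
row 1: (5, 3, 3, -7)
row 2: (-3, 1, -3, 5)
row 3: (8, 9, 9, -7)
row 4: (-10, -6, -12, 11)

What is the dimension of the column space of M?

Row reduce to echelon form.
R2 ← R2 + (3/5)·R1: [0, 14/5, -6/5, 4/5]
R3 ← R3 − (8/5)·R1: [0, 21/5, 21/5, 21/5]
R4 ← R4 + (2)·R1: [0, 0, -6, -3]
R3 ← R3 − (3/2)·R2: [0, 0, 6, 3]
R4 ← R4 + R3: [0, 0, 0, 0]
Echelon form has 3 nonzero rows, so rank(M) = 3.
The column space has dimension equal to the rank: 3.

3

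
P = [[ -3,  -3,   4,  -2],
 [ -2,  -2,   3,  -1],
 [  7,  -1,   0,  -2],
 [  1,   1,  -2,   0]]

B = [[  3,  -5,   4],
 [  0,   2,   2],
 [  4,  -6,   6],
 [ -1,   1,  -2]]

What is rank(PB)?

First compute PB:
[[  9, -17,  10],
 [  7, -13,   8],
 [ 23, -39,  30],
 [ -5,   9,  -6]]
Now row reduce the product.
R2 ← R2 − (7/9)·R1: [0, 2/9, 2/9]
R3 ← R3 − (23/9)·R1: [0, 40/9, 40/9]
R4 ← R4 + (5/9)·R1: [0, -4/9, -4/9]
R3 ← R3 − (20)·R2: [0, 0, 0]
R4 ← R4 + (2)·R2: [0, 0, 0]
2 nonzero rows, so rank(PB) = 2.

2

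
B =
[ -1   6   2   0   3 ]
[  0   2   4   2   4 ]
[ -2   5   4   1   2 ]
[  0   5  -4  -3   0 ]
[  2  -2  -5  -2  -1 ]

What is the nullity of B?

2

Row reduce to echelon form.
R3 ← R3 − (2)·R1: [0, -7, 0, 1, -4]
R5 ← R5 + (2)·R1: [0, 10, -1, -2, 5]
R3 ← R3 + (7/2)·R2: [0, 0, 14, 8, 10]
R4 ← R4 − (5/2)·R2: [0, 0, -14, -8, -10]
R5 ← R5 − (5)·R2: [0, 0, -21, -12, -15]
R4 ← R4 + R3: [0, 0, 0, 0, 0]
R5 ← R5 + (3/2)·R3: [0, 0, 0, 0, 0]
3 nonzero rows, so rank(B) = 3.
B has 5 columns; by rank–nullity, nullity = 5 − 3 = 2.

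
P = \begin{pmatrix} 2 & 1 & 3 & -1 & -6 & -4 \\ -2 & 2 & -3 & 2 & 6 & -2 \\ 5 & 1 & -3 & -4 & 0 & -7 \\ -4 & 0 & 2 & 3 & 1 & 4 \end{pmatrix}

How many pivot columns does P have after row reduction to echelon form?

4

Row reduce to echelon form.
R2 ← R2 + R1: [0, 3, 0, 1, 0, -6]
R3 ← R3 − (5/2)·R1: [0, -3/2, -21/2, -3/2, 15, 3]
R4 ← R4 + (2)·R1: [0, 2, 8, 1, -11, -4]
R3 ← R3 + (1/2)·R2: [0, 0, -21/2, -1, 15, 0]
R4 ← R4 − (2/3)·R2: [0, 0, 8, 1/3, -11, 0]
R4 ← R4 + (16/21)·R3: [0, 0, 0, -3/7, 3/7, 0]
Echelon form has 4 nonzero rows, so rank(P) = 4.
Each nonzero row contributes one pivot column: 4 pivot columns.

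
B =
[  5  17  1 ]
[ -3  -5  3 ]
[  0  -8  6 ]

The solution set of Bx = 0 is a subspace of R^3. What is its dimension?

Row reduce to echelon form.
R2 ← R2 + (3/5)·R1: [0, 26/5, 18/5]
R3 ← R3 + (20/13)·R2: [0, 0, 150/13]
3 nonzero rows, so rank(B) = 3.
B has 3 columns; by rank–nullity, nullity = 3 − 3 = 0.

0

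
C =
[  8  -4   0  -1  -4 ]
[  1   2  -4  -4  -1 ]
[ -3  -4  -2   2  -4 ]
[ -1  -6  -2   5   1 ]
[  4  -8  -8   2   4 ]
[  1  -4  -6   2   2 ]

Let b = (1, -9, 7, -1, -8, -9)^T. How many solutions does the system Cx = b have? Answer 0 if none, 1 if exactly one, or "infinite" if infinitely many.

0

Row reduce the augmented matrix [C | b].
R2 ← R2 − (1/8)·R1: [0, 5/2, -4, -31/8, -1/2, -73/8]
R3 ← R3 + (3/8)·R1: [0, -11/2, -2, 13/8, -11/2, 59/8]
R4 ← R4 + (1/8)·R1: [0, -13/2, -2, 39/8, 1/2, -7/8]
R5 ← R5 − (1/2)·R1: [0, -6, -8, 5/2, 6, -17/2]
R6 ← R6 − (1/8)·R1: [0, -7/2, -6, 17/8, 5/2, -73/8]
R3 ← R3 + (11/5)·R2: [0, 0, -54/5, -69/10, -33/5, -127/10]
R4 ← R4 + (13/5)·R2: [0, 0, -62/5, -26/5, -4/5, -123/5]
R5 ← R5 + (12/5)·R2: [0, 0, -88/5, -34/5, 24/5, -152/5]
R6 ← R6 + (7/5)·R2: [0, 0, -58/5, -33/10, 9/5, -219/10]
R4 ← R4 − (31/27)·R3: [0, 0, 0, 49/18, 61/9, -541/54]
R5 ← R5 − (44/27)·R3: [0, 0, 0, 40/9, 140/9, -262/27]
R6 ← R6 − (29/27)·R3: [0, 0, 0, 37/9, 80/9, -223/27]
R5 ← R5 − (80/49)·R4: [0, 0, 0, 0, 220/49, 326/49]
R6 ← R6 − (74/49)·R4: [0, 0, 0, 0, -66/49, 1010/147]
R6 ← R6 + (3/10)·R5: [0, 0, 0, 0, 0, 133/15]
The echelon form has 6 nonzero rows; the last pivot sits in the augmented column, so rank(C) = 5 but rank([C|b]) = 6.
Since the ranks differ, the system is inconsistent.
It has no solutions.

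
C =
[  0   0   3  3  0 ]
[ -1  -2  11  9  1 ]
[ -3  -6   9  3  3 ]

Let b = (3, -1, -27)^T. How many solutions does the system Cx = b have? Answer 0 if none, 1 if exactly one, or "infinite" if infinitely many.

Row reduce the augmented matrix [C | b].
Swap R1 ↔ R2
R3 ← R3 − (3)·R1: [0, 0, -24, -24, 0, -24]
R3 ← R3 + (8)·R2: [0, 0, 0, 0, 0, 0]
The echelon form has 2 nonzero rows, and every pivot lies in the first 5 columns, so rank(C) = rank([C|b]) = 2.
The system is consistent.
rank = 2 < 5 unknowns, so there are infinitely many solutions.

infinite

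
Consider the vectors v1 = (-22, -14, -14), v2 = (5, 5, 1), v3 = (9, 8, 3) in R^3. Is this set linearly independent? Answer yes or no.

no

Form the matrix with these vectors as rows and row reduce.
R2 ← R2 + (5/22)·R1: [0, 20/11, -24/11]
R3 ← R3 + (9/22)·R1: [0, 25/11, -30/11]
R3 ← R3 − (5/4)·R2: [0, 0, 0]
2 nonzero rows, so the 3 vectors span a space of dimension 2.
Since 2 < 3, the vectors are linearly dependent.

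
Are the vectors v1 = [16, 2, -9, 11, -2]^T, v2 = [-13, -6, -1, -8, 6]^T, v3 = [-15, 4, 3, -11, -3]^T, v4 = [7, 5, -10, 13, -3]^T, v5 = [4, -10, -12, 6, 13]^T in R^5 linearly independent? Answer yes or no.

Form the matrix with these vectors as rows and row reduce.
R2 ← R2 + (13/16)·R1: [0, -35/8, -133/16, 15/16, 35/8]
R3 ← R3 + (15/16)·R1: [0, 47/8, -87/16, -11/16, -39/8]
R4 ← R4 − (7/16)·R1: [0, 33/8, -97/16, 131/16, -17/8]
R5 ← R5 − (1/4)·R1: [0, -21/2, -39/4, 13/4, 27/2]
R3 ← R3 + (47/35)·R2: [0, 0, -83/5, 4/7, 1]
R4 ← R4 + (33/35)·R2: [0, 0, -139/10, 127/14, 2]
R5 ← R5 − (12/5)·R2: [0, 0, 51/5, 1, 3]
R4 ← R4 − (139/166)·R3: [0, 0, 0, 9985/1162, 193/166]
R5 ← R5 + (51/83)·R3: [0, 0, 0, 785/581, 300/83]
R5 ← R5 − (314/1997)·R4: [0, 0, 0, 0, 6853/1997]
5 nonzero rows, so the 5 vectors span a space of dimension 5.
Since 5 = 5, the vectors are linearly independent.

yes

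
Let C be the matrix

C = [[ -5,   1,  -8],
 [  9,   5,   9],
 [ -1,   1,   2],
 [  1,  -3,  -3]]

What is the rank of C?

3

Row reduce to echelon form.
R2 ← R2 + (9/5)·R1: [0, 34/5, -27/5]
R3 ← R3 − (1/5)·R1: [0, 4/5, 18/5]
R4 ← R4 + (1/5)·R1: [0, -14/5, -23/5]
R3 ← R3 − (2/17)·R2: [0, 0, 72/17]
R4 ← R4 + (7/17)·R2: [0, 0, -116/17]
R4 ← R4 + (29/18)·R3: [0, 0, 0]
Echelon form has 3 nonzero rows, so rank(C) = 3.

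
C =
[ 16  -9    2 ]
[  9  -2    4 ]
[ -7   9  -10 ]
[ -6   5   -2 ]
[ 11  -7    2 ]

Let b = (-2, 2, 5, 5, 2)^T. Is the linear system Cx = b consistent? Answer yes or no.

Row reduce the augmented matrix [C | b].
R2 ← R2 − (9/16)·R1: [0, 49/16, 23/8, 25/8]
R3 ← R3 + (7/16)·R1: [0, 81/16, -73/8, 33/8]
R4 ← R4 + (3/8)·R1: [0, 13/8, -5/4, 17/4]
R5 ← R5 − (11/16)·R1: [0, -13/16, 5/8, 27/8]
R3 ← R3 − (81/49)·R2: [0, 0, -680/49, -51/49]
R4 ← R4 − (26/49)·R2: [0, 0, -136/49, 127/49]
R5 ← R5 + (13/49)·R2: [0, 0, 68/49, 206/49]
R4 ← R4 − (1/5)·R3: [0, 0, 0, 14/5]
R5 ← R5 + (1/10)·R3: [0, 0, 0, 41/10]
R5 ← R5 − (41/28)·R4: [0, 0, 0, 0]
The echelon form has 4 nonzero rows; the last pivot sits in the augmented column, so rank(C) = 3 but rank([C|b]) = 4.
Since the ranks differ, the system is inconsistent.

no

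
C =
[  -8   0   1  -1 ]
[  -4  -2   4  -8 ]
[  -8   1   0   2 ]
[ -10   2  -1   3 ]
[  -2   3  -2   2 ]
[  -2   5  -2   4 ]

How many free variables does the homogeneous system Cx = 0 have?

0

Row reduce to echelon form.
R2 ← R2 − (1/2)·R1: [0, -2, 7/2, -15/2]
R3 ← R3 − R1: [0, 1, -1, 3]
R4 ← R4 − (5/4)·R1: [0, 2, -9/4, 17/4]
R5 ← R5 − (1/4)·R1: [0, 3, -9/4, 9/4]
R6 ← R6 − (1/4)·R1: [0, 5, -9/4, 17/4]
R3 ← R3 + (1/2)·R2: [0, 0, 3/4, -3/4]
R4 ← R4 + R2: [0, 0, 5/4, -13/4]
R5 ← R5 + (3/2)·R2: [0, 0, 3, -9]
R6 ← R6 + (5/2)·R2: [0, 0, 13/2, -29/2]
R4 ← R4 − (5/3)·R3: [0, 0, 0, -2]
R5 ← R5 − (4)·R3: [0, 0, 0, -6]
R6 ← R6 − (26/3)·R3: [0, 0, 0, -8]
R5 ← R5 − (3)·R4: [0, 0, 0, 0]
R6 ← R6 − (4)·R4: [0, 0, 0, 0]
4 nonzero rows, so rank(C) = 4.
C has 4 columns; by rank–nullity, nullity = 4 − 4 = 0.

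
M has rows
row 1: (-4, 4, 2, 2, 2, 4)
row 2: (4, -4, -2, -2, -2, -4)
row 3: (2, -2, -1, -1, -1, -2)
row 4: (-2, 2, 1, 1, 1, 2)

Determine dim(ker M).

Row reduce to echelon form.
R2 ← R2 + R1: [0, 0, 0, 0, 0, 0]
R3 ← R3 + (1/2)·R1: [0, 0, 0, 0, 0, 0]
R4 ← R4 − (1/2)·R1: [0, 0, 0, 0, 0, 0]
1 nonzero row, so rank(M) = 1.
M has 6 columns; by rank–nullity, nullity = 6 − 1 = 5.

5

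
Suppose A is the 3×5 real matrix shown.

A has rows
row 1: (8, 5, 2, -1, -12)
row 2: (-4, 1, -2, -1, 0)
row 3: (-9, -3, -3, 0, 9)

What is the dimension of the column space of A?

2

Row reduce to echelon form.
R2 ← R2 + (1/2)·R1: [0, 7/2, -1, -3/2, -6]
R3 ← R3 + (9/8)·R1: [0, 21/8, -3/4, -9/8, -9/2]
R3 ← R3 − (3/4)·R2: [0, 0, 0, 0, 0]
Echelon form has 2 nonzero rows, so rank(A) = 2.
The column space has dimension equal to the rank: 2.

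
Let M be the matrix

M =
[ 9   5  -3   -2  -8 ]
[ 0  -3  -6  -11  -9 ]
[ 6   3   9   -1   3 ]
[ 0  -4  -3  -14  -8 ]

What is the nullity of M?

2

Row reduce to echelon form.
R3 ← R3 − (2/3)·R1: [0, -1/3, 11, 1/3, 25/3]
R3 ← R3 − (1/9)·R2: [0, 0, 35/3, 14/9, 28/3]
R4 ← R4 − (4/3)·R2: [0, 0, 5, 2/3, 4]
R4 ← R4 − (3/7)·R3: [0, 0, 0, 0, 0]
3 nonzero rows, so rank(M) = 3.
M has 5 columns; by rank–nullity, nullity = 5 − 3 = 2.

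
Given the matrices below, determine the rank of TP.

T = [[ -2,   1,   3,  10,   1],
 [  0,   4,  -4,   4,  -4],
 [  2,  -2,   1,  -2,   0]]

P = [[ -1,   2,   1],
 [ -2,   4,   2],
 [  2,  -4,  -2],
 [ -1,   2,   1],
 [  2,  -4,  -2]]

1

First compute TP:
[[ -2,   4,   2],
 [-28,  56,  28],
 [  6, -12,  -6]]
Now row reduce the product.
R2 ← R2 − (14)·R1: [0, 0, 0]
R3 ← R3 + (3)·R1: [0, 0, 0]
1 nonzero row, so rank(TP) = 1.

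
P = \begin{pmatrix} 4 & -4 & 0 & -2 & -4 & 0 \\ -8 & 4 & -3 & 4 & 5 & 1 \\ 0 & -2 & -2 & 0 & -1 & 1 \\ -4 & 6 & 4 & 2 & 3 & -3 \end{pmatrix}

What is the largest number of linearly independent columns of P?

3

Row reduce to echelon form.
R2 ← R2 + (2)·R1: [0, -4, -3, 0, -3, 1]
R4 ← R4 + R1: [0, 2, 4, 0, -1, -3]
R3 ← R3 − (1/2)·R2: [0, 0, -1/2, 0, 1/2, 1/2]
R4 ← R4 + (1/2)·R2: [0, 0, 5/2, 0, -5/2, -5/2]
R4 ← R4 + (5)·R3: [0, 0, 0, 0, 0, 0]
Echelon form has 3 nonzero rows, so rank(P) = 3.
The rank gives the maximum number of linearly independent columns: 3.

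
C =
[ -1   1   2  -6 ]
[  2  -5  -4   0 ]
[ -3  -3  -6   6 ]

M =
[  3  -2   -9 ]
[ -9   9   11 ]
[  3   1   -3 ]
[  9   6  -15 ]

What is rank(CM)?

3

First compute CM:
[[-60, -23, 104],
 [ 39, -53, -61],
 [ 54,   9, -78]]
Now row reduce the product.
R2 ← R2 + (13/20)·R1: [0, -1359/20, 33/5]
R3 ← R3 + (9/10)·R1: [0, -117/10, 78/5]
R3 ← R3 − (26/151)·R2: [0, 0, 2184/151]
3 nonzero rows, so rank(CM) = 3.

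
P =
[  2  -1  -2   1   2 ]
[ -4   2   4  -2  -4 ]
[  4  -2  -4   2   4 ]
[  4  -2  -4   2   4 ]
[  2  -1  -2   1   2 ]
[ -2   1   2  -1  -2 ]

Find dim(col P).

Row reduce to echelon form.
R2 ← R2 + (2)·R1: [0, 0, 0, 0, 0]
R3 ← R3 − (2)·R1: [0, 0, 0, 0, 0]
R4 ← R4 − (2)·R1: [0, 0, 0, 0, 0]
R5 ← R5 − R1: [0, 0, 0, 0, 0]
R6 ← R6 + R1: [0, 0, 0, 0, 0]
Echelon form has 1 nonzero row, so rank(P) = 1.
The column space has dimension equal to the rank: 1.

1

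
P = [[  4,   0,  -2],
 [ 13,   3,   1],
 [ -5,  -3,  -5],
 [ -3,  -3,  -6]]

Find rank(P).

Row reduce to echelon form.
R2 ← R2 − (13/4)·R1: [0, 3, 15/2]
R3 ← R3 + (5/4)·R1: [0, -3, -15/2]
R4 ← R4 + (3/4)·R1: [0, -3, -15/2]
R3 ← R3 + R2: [0, 0, 0]
R4 ← R4 + R2: [0, 0, 0]
Echelon form has 2 nonzero rows, so rank(P) = 2.

2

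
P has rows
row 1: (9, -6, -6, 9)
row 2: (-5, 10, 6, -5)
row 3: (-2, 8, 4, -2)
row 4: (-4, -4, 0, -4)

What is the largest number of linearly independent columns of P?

2

Row reduce to echelon form.
R2 ← R2 + (5/9)·R1: [0, 20/3, 8/3, 0]
R3 ← R3 + (2/9)·R1: [0, 20/3, 8/3, 0]
R4 ← R4 + (4/9)·R1: [0, -20/3, -8/3, 0]
R3 ← R3 − R2: [0, 0, 0, 0]
R4 ← R4 + R2: [0, 0, 0, 0]
Echelon form has 2 nonzero rows, so rank(P) = 2.
The rank gives the maximum number of linearly independent columns: 2.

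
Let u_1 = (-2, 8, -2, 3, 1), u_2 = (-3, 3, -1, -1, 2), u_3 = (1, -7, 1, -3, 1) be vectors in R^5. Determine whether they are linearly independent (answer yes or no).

yes

Form the matrix with these vectors as rows and row reduce.
R2 ← R2 − (3/2)·R1: [0, -9, 2, -11/2, 1/2]
R3 ← R3 + (1/2)·R1: [0, -3, 0, -3/2, 3/2]
R3 ← R3 − (1/3)·R2: [0, 0, -2/3, 1/3, 4/3]
3 nonzero rows, so the 3 vectors span a space of dimension 3.
Since 3 = 3, the vectors are linearly independent.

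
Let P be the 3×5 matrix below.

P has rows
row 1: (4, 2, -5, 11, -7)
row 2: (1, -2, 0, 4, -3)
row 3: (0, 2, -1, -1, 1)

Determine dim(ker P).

3

Row reduce to echelon form.
R2 ← R2 − (1/4)·R1: [0, -5/2, 5/4, 5/4, -5/4]
R3 ← R3 + (4/5)·R2: [0, 0, 0, 0, 0]
2 nonzero rows, so rank(P) = 2.
P has 5 columns; by rank–nullity, nullity = 5 − 2 = 3.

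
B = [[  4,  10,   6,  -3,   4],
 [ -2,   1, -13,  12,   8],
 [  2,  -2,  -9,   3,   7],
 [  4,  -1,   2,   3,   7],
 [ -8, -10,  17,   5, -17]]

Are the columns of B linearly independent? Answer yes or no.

yes

Row reduce B to echelon form.
R2 ← R2 + (1/2)·R1: [0, 6, -10, 21/2, 10]
R3 ← R3 − (1/2)·R1: [0, -7, -12, 9/2, 5]
R4 ← R4 − R1: [0, -11, -4, 6, 3]
R5 ← R5 + (2)·R1: [0, 10, 29, -1, -9]
R3 ← R3 + (7/6)·R2: [0, 0, -71/3, 67/4, 50/3]
R4 ← R4 + (11/6)·R2: [0, 0, -67/3, 101/4, 64/3]
R5 ← R5 − (5/3)·R2: [0, 0, 137/3, -37/2, -77/3]
R4 ← R4 − (67/71)·R3: [0, 0, 0, 1341/142, 398/71]
R5 ← R5 + (137/71)·R3: [0, 0, 0, 3925/284, 461/71]
R5 ← R5 − (3925/2682)·R4: [0, 0, 0, 0, -2294/1341]
5 pivots among 5 columns.
Every column is a pivot column, so the columns are linearly independent.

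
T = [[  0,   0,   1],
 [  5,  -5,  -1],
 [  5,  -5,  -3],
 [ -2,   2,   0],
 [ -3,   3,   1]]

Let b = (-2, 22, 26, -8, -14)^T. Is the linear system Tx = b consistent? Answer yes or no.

yes

Row reduce the augmented matrix [T | b].
Swap R1 ↔ R2
R3 ← R3 − R1: [0, 0, -2, 4]
R4 ← R4 + (2/5)·R1: [0, 0, -2/5, 4/5]
R5 ← R5 + (3/5)·R1: [0, 0, 2/5, -4/5]
R3 ← R3 + (2)·R2: [0, 0, 0, 0]
R4 ← R4 + (2/5)·R2: [0, 0, 0, 0]
R5 ← R5 − (2/5)·R2: [0, 0, 0, 0]
The echelon form has 2 nonzero rows, and every pivot lies in the first 3 columns, so rank(T) = rank([T|b]) = 2.
The system is consistent.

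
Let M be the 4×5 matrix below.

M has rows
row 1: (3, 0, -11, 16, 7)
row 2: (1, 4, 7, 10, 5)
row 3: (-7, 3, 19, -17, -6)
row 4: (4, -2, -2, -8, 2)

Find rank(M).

4

Row reduce to echelon form.
R2 ← R2 − (1/3)·R1: [0, 4, 32/3, 14/3, 8/3]
R3 ← R3 + (7/3)·R1: [0, 3, -20/3, 61/3, 31/3]
R4 ← R4 − (4/3)·R1: [0, -2, 38/3, -88/3, -22/3]
R3 ← R3 − (3/4)·R2: [0, 0, -44/3, 101/6, 25/3]
R4 ← R4 + (1/2)·R2: [0, 0, 18, -27, -6]
R4 ← R4 + (27/22)·R3: [0, 0, 0, -279/44, 93/22]
Echelon form has 4 nonzero rows, so rank(M) = 4.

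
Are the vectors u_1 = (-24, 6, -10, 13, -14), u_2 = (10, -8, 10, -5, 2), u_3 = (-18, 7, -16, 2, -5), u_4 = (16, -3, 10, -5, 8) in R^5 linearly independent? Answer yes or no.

Form the matrix with these vectors as rows and row reduce.
R2 ← R2 + (5/12)·R1: [0, -11/2, 35/6, 5/12, -23/6]
R3 ← R3 − (3/4)·R1: [0, 5/2, -17/2, -31/4, 11/2]
R4 ← R4 + (2/3)·R1: [0, 1, 10/3, 11/3, -4/3]
R3 ← R3 + (5/11)·R2: [0, 0, -193/33, -499/66, 124/33]
R4 ← R4 + (2/11)·R2: [0, 0, 145/33, 247/66, -67/33]
R4 ← R4 + (145/193)·R3: [0, 0, 0, -374/193, 153/193]
4 nonzero rows, so the 4 vectors span a space of dimension 4.
Since 4 = 4, the vectors are linearly independent.

yes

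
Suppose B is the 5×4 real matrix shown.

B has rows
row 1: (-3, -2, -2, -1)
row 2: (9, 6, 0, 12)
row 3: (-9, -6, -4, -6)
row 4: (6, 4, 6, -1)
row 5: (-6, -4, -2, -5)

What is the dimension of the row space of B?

2

Row reduce to echelon form.
R2 ← R2 + (3)·R1: [0, 0, -6, 9]
R3 ← R3 − (3)·R1: [0, 0, 2, -3]
R4 ← R4 + (2)·R1: [0, 0, 2, -3]
R5 ← R5 − (2)·R1: [0, 0, 2, -3]
R3 ← R3 + (1/3)·R2: [0, 0, 0, 0]
R4 ← R4 + (1/3)·R2: [0, 0, 0, 0]
R5 ← R5 + (1/3)·R2: [0, 0, 0, 0]
Echelon form has 2 nonzero rows, so rank(B) = 2.
The row space has dimension equal to the rank: 2.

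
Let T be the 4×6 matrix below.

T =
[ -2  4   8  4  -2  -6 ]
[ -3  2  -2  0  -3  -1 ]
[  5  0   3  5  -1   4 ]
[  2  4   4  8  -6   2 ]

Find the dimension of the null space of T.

Row reduce to echelon form.
R2 ← R2 − (3/2)·R1: [0, -4, -14, -6, 0, 8]
R3 ← R3 + (5/2)·R1: [0, 10, 23, 15, -6, -11]
R4 ← R4 + R1: [0, 8, 12, 12, -8, -4]
R3 ← R3 + (5/2)·R2: [0, 0, -12, 0, -6, 9]
R4 ← R4 + (2)·R2: [0, 0, -16, 0, -8, 12]
R4 ← R4 − (4/3)·R3: [0, 0, 0, 0, 0, 0]
3 nonzero rows, so rank(T) = 3.
T has 6 columns; by rank–nullity, nullity = 6 − 3 = 3.

3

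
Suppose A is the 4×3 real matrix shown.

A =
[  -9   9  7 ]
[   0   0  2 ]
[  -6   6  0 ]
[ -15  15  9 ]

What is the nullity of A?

1

Row reduce to echelon form.
R3 ← R3 − (2/3)·R1: [0, 0, -14/3]
R4 ← R4 − (5/3)·R1: [0, 0, -8/3]
R3 ← R3 + (7/3)·R2: [0, 0, 0]
R4 ← R4 + (4/3)·R2: [0, 0, 0]
2 nonzero rows, so rank(A) = 2.
A has 3 columns; by rank–nullity, nullity = 3 − 2 = 1.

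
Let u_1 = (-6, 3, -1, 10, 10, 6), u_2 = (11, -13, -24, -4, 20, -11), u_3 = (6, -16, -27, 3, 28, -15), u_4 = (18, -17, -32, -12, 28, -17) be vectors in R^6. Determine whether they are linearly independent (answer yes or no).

Form the matrix with these vectors as rows and row reduce.
R2 ← R2 + (11/6)·R1: [0, -15/2, -155/6, 43/3, 115/3, 0]
R3 ← R3 + R1: [0, -13, -28, 13, 38, -9]
R4 ← R4 + (3)·R1: [0, -8, -35, 18, 58, 1]
R3 ← R3 − (26/15)·R2: [0, 0, 151/9, -533/45, -256/9, -9]
R4 ← R4 − (16/15)·R2: [0, 0, -67/9, 122/45, 154/9, 1]
R4 ← R4 + (67/151)·R3: [0, 0, 0, -1921/755, 678/151, -452/151]
4 nonzero rows, so the 4 vectors span a space of dimension 4.
Since 4 = 4, the vectors are linearly independent.

yes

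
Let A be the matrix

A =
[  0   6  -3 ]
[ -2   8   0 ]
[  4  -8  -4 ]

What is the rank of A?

2

Row reduce to echelon form.
Swap R1 ↔ R2
R3 ← R3 + (2)·R1: [0, 8, -4]
R3 ← R3 − (4/3)·R2: [0, 0, 0]
Echelon form has 2 nonzero rows, so rank(A) = 2.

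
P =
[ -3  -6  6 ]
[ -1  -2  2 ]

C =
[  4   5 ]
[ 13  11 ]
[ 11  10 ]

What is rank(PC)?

First compute PC:
[[-24, -21],
 [ -8,  -7]]
Now row reduce the product.
R2 ← R2 − (1/3)·R1: [0, 0]
1 nonzero row, so rank(PC) = 1.

1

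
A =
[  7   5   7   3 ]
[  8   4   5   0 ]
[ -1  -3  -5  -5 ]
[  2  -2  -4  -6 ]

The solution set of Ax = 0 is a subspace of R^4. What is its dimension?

2

Row reduce to echelon form.
R2 ← R2 − (8/7)·R1: [0, -12/7, -3, -24/7]
R3 ← R3 + (1/7)·R1: [0, -16/7, -4, -32/7]
R4 ← R4 − (2/7)·R1: [0, -24/7, -6, -48/7]
R3 ← R3 − (4/3)·R2: [0, 0, 0, 0]
R4 ← R4 − (2)·R2: [0, 0, 0, 0]
2 nonzero rows, so rank(A) = 2.
A has 4 columns; by rank–nullity, nullity = 4 − 2 = 2.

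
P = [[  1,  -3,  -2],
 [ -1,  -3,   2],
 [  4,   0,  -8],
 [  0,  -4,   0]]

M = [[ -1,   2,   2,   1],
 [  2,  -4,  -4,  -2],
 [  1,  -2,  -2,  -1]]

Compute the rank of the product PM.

First compute PM:
[[ -9,  18,  18,   9],
 [ -3,   6,   6,   3],
 [-12,  24,  24,  12],
 [ -8,  16,  16,   8]]
Now row reduce the product.
R2 ← R2 − (1/3)·R1: [0, 0, 0, 0]
R3 ← R3 − (4/3)·R1: [0, 0, 0, 0]
R4 ← R4 − (8/9)·R1: [0, 0, 0, 0]
1 nonzero row, so rank(PM) = 1.

1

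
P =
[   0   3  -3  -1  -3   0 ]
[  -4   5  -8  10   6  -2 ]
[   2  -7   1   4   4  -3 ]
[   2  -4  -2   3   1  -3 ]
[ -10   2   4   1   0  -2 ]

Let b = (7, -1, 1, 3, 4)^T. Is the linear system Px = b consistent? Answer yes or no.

no

Row reduce the augmented matrix [P | b].
Swap R1 ↔ R2
R3 ← R3 + (1/2)·R1: [0, -9/2, -3, 9, 7, -4, 1/2]
R4 ← R4 + (1/2)·R1: [0, -3/2, -6, 8, 4, -4, 5/2]
R5 ← R5 − (5/2)·R1: [0, -21/2, 24, -24, -15, 3, 13/2]
R3 ← R3 + (3/2)·R2: [0, 0, -15/2, 15/2, 5/2, -4, 11]
R4 ← R4 + (1/2)·R2: [0, 0, -15/2, 15/2, 5/2, -4, 6]
R5 ← R5 + (7/2)·R2: [0, 0, 27/2, -55/2, -51/2, 3, 31]
R4 ← R4 − R3: [0, 0, 0, 0, 0, 0, -5]
R5 ← R5 + (9/5)·R3: [0, 0, 0, -14, -21, -21/5, 254/5]
Swap R4 ↔ R5
The echelon form has 5 nonzero rows; the last pivot sits in the augmented column, so rank(P) = 4 but rank([P|b]) = 5.
Since the ranks differ, the system is inconsistent.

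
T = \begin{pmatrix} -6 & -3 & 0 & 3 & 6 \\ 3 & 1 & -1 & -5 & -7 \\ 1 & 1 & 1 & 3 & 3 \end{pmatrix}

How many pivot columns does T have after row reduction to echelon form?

2

Row reduce to echelon form.
R2 ← R2 + (1/2)·R1: [0, -1/2, -1, -7/2, -4]
R3 ← R3 + (1/6)·R1: [0, 1/2, 1, 7/2, 4]
R3 ← R3 + R2: [0, 0, 0, 0, 0]
Echelon form has 2 nonzero rows, so rank(T) = 2.
Each nonzero row contributes one pivot column: 2 pivot columns.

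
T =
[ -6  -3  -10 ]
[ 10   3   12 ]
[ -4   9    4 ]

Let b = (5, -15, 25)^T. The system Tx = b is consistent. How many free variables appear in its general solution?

Row reduce the augmented matrix [T | b].
R2 ← R2 + (5/3)·R1: [0, -2, -14/3, -20/3]
R3 ← R3 − (2/3)·R1: [0, 11, 32/3, 65/3]
R3 ← R3 + (11/2)·R2: [0, 0, -15, -15]
The echelon form has 3 nonzero rows, and every pivot lies in the first 3 columns, so rank(T) = rank([T|b]) = 3.
The system is consistent.
Free variables = (unknowns) − (rank) = 3 − 3 = 0.

0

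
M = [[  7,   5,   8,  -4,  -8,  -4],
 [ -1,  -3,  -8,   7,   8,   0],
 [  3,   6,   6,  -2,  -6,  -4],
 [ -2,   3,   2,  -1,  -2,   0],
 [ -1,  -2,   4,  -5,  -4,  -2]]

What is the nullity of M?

Row reduce to echelon form.
R2 ← R2 + (1/7)·R1: [0, -16/7, -48/7, 45/7, 48/7, -4/7]
R3 ← R3 − (3/7)·R1: [0, 27/7, 18/7, -2/7, -18/7, -16/7]
R4 ← R4 + (2/7)·R1: [0, 31/7, 30/7, -15/7, -30/7, -8/7]
R5 ← R5 + (1/7)·R1: [0, -9/7, 36/7, -39/7, -36/7, -18/7]
R3 ← R3 + (27/16)·R2: [0, 0, -9, 169/16, 9, -13/4]
R4 ← R4 + (31/16)·R2: [0, 0, -9, 165/16, 9, -9/4]
R5 ← R5 − (9/16)·R2: [0, 0, 9, -147/16, -9, -9/4]
R4 ← R4 − R3: [0, 0, 0, -1/4, 0, 1]
R5 ← R5 + R3: [0, 0, 0, 11/8, 0, -11/2]
R5 ← R5 + (11/2)·R4: [0, 0, 0, 0, 0, 0]
4 nonzero rows, so rank(M) = 4.
M has 6 columns; by rank–nullity, nullity = 6 − 4 = 2.

2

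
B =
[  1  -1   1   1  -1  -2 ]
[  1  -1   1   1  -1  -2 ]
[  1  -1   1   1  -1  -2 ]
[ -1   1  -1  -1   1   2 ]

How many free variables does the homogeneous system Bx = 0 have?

Row reduce to echelon form.
R2 ← R2 − R1: [0, 0, 0, 0, 0, 0]
R3 ← R3 − R1: [0, 0, 0, 0, 0, 0]
R4 ← R4 + R1: [0, 0, 0, 0, 0, 0]
1 nonzero row, so rank(B) = 1.
B has 6 columns; by rank–nullity, nullity = 6 − 1 = 5.

5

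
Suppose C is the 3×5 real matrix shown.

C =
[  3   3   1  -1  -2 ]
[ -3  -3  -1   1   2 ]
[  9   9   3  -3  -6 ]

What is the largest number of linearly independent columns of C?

1

Row reduce to echelon form.
R2 ← R2 + R1: [0, 0, 0, 0, 0]
R3 ← R3 − (3)·R1: [0, 0, 0, 0, 0]
Echelon form has 1 nonzero row, so rank(C) = 1.
The rank gives the maximum number of linearly independent columns: 1.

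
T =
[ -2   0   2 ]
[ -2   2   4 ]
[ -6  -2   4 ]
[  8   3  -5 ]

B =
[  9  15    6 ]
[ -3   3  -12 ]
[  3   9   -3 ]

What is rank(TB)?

First compute TB:
[[-12, -12, -18],
 [-12,  12, -48],
 [-36, -60, -24],
 [ 48,  84,  27]]
Now row reduce the product.
R2 ← R2 − R1: [0, 24, -30]
R3 ← R3 − (3)·R1: [0, -24, 30]
R4 ← R4 + (4)·R1: [0, 36, -45]
R3 ← R3 + R2: [0, 0, 0]
R4 ← R4 − (3/2)·R2: [0, 0, 0]
2 nonzero rows, so rank(TB) = 2.

2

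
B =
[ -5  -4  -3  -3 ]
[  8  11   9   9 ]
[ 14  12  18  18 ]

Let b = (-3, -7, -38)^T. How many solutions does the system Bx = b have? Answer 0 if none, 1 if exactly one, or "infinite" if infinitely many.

infinite

Row reduce the augmented matrix [B | b].
R2 ← R2 + (8/5)·R1: [0, 23/5, 21/5, 21/5, -59/5]
R3 ← R3 + (14/5)·R1: [0, 4/5, 48/5, 48/5, -232/5]
R3 ← R3 − (4/23)·R2: [0, 0, 204/23, 204/23, -1020/23]
The echelon form has 3 nonzero rows, and every pivot lies in the first 4 columns, so rank(B) = rank([B|b]) = 3.
The system is consistent.
rank = 3 < 4 unknowns, so there are infinitely many solutions.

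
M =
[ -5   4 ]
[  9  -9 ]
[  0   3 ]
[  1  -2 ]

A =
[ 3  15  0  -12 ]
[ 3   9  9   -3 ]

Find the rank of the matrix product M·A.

First compute MA:
[[ -3, -39,  36,  48],
 [  0,  54, -81, -81],
 [  9,  27,  27,  -9],
 [ -3,  -3, -18,  -6]]
Now row reduce the product.
R3 ← R3 + (3)·R1: [0, -90, 135, 135]
R4 ← R4 − R1: [0, 36, -54, -54]
R3 ← R3 + (5/3)·R2: [0, 0, 0, 0]
R4 ← R4 − (2/3)·R2: [0, 0, 0, 0]
2 nonzero rows, so rank(MA) = 2.

2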